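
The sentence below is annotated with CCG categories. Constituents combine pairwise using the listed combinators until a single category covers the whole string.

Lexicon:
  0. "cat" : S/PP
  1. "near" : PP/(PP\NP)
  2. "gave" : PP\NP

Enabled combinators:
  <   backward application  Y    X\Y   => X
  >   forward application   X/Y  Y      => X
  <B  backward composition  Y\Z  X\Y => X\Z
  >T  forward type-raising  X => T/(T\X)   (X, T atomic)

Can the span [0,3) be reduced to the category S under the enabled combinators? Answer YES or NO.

YES

[0,3] S   >
  [0,1] "cat" : S/PP
  [1,3] PP   >
    [1,2] "near" : PP/(PP\NP)
    [2,3] "gave" : PP\NP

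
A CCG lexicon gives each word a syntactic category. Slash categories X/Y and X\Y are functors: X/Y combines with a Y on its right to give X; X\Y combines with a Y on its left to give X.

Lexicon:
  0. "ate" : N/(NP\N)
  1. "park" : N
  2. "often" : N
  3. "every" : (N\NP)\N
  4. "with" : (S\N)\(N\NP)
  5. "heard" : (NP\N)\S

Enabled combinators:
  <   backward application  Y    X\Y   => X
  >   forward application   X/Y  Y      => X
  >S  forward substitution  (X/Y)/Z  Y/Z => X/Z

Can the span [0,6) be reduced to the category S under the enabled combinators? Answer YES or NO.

NO

N/(NP\N) N N (N\NP)\N (S\N)\(N\NP) (NP\N)\S
CKY chart[0,6] = {N}; S ∉ chart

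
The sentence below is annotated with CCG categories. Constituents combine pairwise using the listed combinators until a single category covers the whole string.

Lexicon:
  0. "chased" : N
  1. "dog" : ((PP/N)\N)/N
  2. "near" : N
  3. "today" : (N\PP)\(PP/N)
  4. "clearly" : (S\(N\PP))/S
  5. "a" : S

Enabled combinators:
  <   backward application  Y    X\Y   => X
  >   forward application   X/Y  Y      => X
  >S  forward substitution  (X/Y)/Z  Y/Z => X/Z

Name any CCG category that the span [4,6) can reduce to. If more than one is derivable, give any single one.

[0,6] S   <
  [0,4] N\PP   <
    [0,3] PP/N   <
      [0,1] "chased" : N
      [1,3] (PP/N)\N   >
        [1,2] "dog" : ((PP/N)\N)/N
        [2,3] "near" : N
    [3,4] "today" : (N\PP)\(PP/N)
  [4,6] S\(N\PP)   >
    [4,5] "clearly" : (S\(N\PP))/S
    [5,6] "a" : S

S\(N\PP)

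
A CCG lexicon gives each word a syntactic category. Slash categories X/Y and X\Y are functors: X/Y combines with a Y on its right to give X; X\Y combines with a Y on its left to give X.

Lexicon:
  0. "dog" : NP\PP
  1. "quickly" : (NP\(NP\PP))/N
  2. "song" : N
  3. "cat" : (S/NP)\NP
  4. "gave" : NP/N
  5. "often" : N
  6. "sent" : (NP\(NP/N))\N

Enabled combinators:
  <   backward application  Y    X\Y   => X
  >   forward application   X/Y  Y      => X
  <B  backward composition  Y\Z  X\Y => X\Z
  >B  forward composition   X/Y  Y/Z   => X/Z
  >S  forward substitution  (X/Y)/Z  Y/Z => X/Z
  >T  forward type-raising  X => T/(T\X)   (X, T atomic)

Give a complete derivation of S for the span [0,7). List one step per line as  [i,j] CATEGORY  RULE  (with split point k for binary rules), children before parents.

[0,7] S   >
  [0,4] S/NP   <
    [0,3] NP   <
      [0,1] "dog" : NP\PP
      [1,3] NP\(NP\PP)   >
        [1,2] "quickly" : (NP\(NP\PP))/N
        [2,3] "song" : N
    [3,4] "cat" : (S/NP)\NP
  [4,7] NP   <
    [4,5] "gave" : NP/N
    [5,7] NP\(NP/N)   <
      [5,6] "often" : N
      [6,7] "sent" : (NP\(NP/N))\N

[0,1] NP\PP  lex  "dog"
[1,2] (NP\(NP\PP))/N  lex  "quickly"
[2,3] N  lex  "song"
[1,3] NP\(NP\PP)  >  k=2
[0,3] NP  <  k=1
[3,4] (S/NP)\NP  lex  "cat"
[0,4] S/NP  <  k=3
[4,5] NP/N  lex  "gave"
[5,6] N  lex  "often"
[6,7] (NP\(NP/N))\N  lex  "sent"
[5,7] NP\(NP/N)  <  k=6
[4,7] NP  <  k=5
[0,7] S  >  k=4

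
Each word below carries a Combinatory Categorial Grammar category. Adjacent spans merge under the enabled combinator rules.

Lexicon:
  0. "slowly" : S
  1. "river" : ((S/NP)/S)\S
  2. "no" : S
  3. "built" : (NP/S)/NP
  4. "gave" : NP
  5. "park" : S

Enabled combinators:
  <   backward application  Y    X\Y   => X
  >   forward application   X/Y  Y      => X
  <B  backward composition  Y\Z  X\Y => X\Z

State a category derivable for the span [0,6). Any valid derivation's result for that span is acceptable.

S

[0,6] S   >
  [0,3] S/NP   >
    [0,2] (S/NP)/S   <
      [0,1] "slowly" : S
      [1,2] "river" : ((S/NP)/S)\S
    [2,3] "no" : S
  [3,6] NP   >
    [3,5] NP/S   >
      [3,4] "built" : (NP/S)/NP
      [4,5] "gave" : NP
    [5,6] "park" : S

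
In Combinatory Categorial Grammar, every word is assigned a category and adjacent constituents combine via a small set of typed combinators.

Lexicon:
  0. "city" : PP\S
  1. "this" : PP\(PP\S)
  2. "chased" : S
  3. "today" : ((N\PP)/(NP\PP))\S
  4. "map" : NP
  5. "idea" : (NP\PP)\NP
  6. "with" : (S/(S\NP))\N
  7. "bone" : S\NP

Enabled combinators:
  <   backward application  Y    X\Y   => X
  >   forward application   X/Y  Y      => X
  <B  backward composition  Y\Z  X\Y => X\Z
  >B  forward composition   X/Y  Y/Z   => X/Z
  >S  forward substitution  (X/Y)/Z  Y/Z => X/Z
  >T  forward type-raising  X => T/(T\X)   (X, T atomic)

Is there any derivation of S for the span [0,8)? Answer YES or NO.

YES

[0,8] S   >
  [0,7] S/(S\NP)   <
    [0,6] N   <
      [0,2] PP   <
        [0,1] "city" : PP\S
        [1,2] "this" : PP\(PP\S)
      [2,6] N\PP   >
        [2,4] (N\PP)/(NP\PP)   <
          [2,3] "chased" : S
          [3,4] "today" : ((N\PP)/(NP\PP))\S
        [4,6] NP\PP   <
          [4,5] "map" : NP
          [5,6] "idea" : (NP\PP)\NP
    [6,7] "with" : (S/(S\NP))\N
  [7,8] "bone" : S\NP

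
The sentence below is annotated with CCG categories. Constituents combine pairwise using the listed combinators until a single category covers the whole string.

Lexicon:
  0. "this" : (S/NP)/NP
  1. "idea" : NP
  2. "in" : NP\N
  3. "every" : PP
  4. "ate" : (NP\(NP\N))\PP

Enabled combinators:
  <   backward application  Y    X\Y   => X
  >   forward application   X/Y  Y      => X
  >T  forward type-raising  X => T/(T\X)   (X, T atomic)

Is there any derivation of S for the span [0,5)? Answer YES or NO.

[0,5] S   >
  [0,2] S/NP   >
    [0,1] "this" : (S/NP)/NP
    [1,2] "idea" : NP
  [2,5] NP   <
    [2,3] "in" : NP\N
    [3,5] NP\(NP\N)   <
      [3,4] "every" : PP
      [4,5] "ate" : (NP\(NP\N))\PP

YES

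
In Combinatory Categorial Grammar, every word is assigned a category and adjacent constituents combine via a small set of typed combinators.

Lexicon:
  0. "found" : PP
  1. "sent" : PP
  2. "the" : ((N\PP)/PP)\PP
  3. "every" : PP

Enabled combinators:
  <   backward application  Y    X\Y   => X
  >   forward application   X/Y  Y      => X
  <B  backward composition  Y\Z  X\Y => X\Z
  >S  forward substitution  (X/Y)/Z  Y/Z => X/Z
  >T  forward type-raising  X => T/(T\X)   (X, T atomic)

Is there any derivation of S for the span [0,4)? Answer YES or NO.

NO

PP PP ((N\PP)/PP)\PP PP
CKY chart[0,4] = {N, N/(N\N), NP/(NP\N), PP/(PP\N), S/(S\N)}; S ∉ chart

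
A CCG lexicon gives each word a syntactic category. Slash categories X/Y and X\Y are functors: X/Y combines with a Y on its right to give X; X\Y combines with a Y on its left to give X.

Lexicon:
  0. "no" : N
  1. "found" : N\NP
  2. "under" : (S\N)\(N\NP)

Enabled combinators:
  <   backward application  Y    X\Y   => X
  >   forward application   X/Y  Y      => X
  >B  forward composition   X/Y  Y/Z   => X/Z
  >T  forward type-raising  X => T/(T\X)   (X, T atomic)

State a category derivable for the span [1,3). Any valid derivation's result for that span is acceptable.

[0,3] S   <
  [0,1] "no" : N
  [1,3] S\N   <
    [1,2] "found" : N\NP
    [2,3] "under" : (S\N)\(N\NP)

S\N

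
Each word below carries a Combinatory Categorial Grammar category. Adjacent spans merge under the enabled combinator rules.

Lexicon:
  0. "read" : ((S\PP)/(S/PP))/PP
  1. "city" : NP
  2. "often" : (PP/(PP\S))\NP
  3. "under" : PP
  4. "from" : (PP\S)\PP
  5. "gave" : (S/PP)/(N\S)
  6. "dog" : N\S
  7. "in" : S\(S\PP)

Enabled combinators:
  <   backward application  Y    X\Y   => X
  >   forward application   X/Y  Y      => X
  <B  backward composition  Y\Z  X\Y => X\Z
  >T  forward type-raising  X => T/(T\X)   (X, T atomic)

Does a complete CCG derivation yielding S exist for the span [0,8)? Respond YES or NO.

YES

[0,8] S   <
  [0,7] S\PP   >
    [0,5] (S\PP)/(S/PP)   >
      [0,1] "read" : ((S\PP)/(S/PP))/PP
      [1,5] PP   >
        [1,3] PP/(PP\S)   <
          [1,2] "city" : NP
          [2,3] "often" : (PP/(PP\S))\NP
        [3,5] PP\S   <
          [3,4] "under" : PP
          [4,5] "from" : (PP\S)\PP
    [5,7] S/PP   >
      [5,6] "gave" : (S/PP)/(N\S)
      [6,7] "dog" : N\S
  [7,8] "in" : S\(S\PP)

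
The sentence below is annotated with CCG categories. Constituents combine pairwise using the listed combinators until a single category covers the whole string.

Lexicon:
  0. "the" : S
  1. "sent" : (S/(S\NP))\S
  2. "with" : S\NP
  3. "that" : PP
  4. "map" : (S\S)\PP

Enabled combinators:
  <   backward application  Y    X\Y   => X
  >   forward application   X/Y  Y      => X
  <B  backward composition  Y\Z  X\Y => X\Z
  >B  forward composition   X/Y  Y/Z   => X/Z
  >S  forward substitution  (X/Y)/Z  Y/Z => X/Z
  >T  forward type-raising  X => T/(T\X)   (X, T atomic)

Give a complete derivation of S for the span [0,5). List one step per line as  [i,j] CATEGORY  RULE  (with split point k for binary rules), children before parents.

[0,5] S   >
  [0,2] S/(S\NP)   <
    [0,1] "the" : S
    [1,2] "sent" : (S/(S\NP))\S
  [2,5] S\NP   <B
    [2,3] "with" : S\NP
    [3,5] S\S   <
      [3,4] "that" : PP
      [4,5] "map" : (S\S)\PP

[0,1] S  lex  "the"
[1,2] (S/(S\NP))\S  lex  "sent"
[0,2] S/(S\NP)  <  k=1
[2,3] S\NP  lex  "with"
[3,4] PP  lex  "that"
[4,5] (S\S)\PP  lex  "map"
[3,5] S\S  <  k=4
[2,5] S\NP  <B  k=3
[0,5] S  >  k=2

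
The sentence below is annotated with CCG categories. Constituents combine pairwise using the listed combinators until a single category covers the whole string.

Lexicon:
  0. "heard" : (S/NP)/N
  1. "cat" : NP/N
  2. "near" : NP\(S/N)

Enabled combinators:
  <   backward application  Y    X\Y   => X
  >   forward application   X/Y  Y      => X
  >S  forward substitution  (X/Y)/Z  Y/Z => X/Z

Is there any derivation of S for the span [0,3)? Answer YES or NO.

NO

(S/NP)/N NP/N NP\(S/N)
CKY chart[0,3] = {NP}; S ∉ chart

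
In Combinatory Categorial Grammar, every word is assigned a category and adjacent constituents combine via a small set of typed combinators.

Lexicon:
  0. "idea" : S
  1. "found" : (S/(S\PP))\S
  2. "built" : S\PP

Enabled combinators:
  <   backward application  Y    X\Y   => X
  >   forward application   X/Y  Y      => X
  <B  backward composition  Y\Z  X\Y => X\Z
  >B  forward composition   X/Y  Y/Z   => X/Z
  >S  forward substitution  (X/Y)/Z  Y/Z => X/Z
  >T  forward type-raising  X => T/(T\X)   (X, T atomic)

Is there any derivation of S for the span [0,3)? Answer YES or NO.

[0,3] S   >
  [0,2] S/(S\PP)   <
    [0,1] "idea" : S
    [1,2] "found" : (S/(S\PP))\S
  [2,3] "built" : S\PP

YES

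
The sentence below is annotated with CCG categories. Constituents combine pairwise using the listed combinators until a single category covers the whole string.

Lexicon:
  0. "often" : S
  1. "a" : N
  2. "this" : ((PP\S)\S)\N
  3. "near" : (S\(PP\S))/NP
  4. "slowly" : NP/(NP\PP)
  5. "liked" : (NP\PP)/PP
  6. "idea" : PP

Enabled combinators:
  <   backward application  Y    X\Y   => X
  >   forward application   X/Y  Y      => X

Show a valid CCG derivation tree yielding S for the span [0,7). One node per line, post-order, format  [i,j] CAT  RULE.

[0,1] S  lex  "often"
[1,2] N  lex  "a"
[2,3] ((PP\S)\S)\N  lex  "this"
[1,3] (PP\S)\S  <  k=2
[0,3] PP\S  <  k=1
[3,4] (S\(PP\S))/NP  lex  "near"
[4,5] NP/(NP\PP)  lex  "slowly"
[5,6] (NP\PP)/PP  lex  "liked"
[6,7] PP  lex  "idea"
[5,7] NP\PP  >  k=6
[4,7] NP  >  k=5
[3,7] S\(PP\S)  >  k=4
[0,7] S  <  k=3

[0,7] S   <
  [0,3] PP\S   <
    [0,1] "often" : S
    [1,3] (PP\S)\S   <
      [1,2] "a" : N
      [2,3] "this" : ((PP\S)\S)\N
  [3,7] S\(PP\S)   >
    [3,4] "near" : (S\(PP\S))/NP
    [4,7] NP   >
      [4,5] "slowly" : NP/(NP\PP)
      [5,7] NP\PP   >
        [5,6] "liked" : (NP\PP)/PP
        [6,7] "idea" : PP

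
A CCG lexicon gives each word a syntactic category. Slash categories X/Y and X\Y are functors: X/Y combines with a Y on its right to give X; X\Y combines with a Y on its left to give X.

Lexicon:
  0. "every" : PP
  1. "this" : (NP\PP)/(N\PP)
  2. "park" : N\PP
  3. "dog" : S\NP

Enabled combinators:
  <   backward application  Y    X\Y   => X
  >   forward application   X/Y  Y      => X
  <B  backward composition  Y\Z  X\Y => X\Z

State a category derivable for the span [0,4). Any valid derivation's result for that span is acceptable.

[0,4] S   <
  [0,1] "every" : PP
  [1,4] S\PP   <B
    [1,3] NP\PP   >
      [1,2] "this" : (NP\PP)/(N\PP)
      [2,3] "park" : N\PP
    [3,4] "dog" : S\NP

S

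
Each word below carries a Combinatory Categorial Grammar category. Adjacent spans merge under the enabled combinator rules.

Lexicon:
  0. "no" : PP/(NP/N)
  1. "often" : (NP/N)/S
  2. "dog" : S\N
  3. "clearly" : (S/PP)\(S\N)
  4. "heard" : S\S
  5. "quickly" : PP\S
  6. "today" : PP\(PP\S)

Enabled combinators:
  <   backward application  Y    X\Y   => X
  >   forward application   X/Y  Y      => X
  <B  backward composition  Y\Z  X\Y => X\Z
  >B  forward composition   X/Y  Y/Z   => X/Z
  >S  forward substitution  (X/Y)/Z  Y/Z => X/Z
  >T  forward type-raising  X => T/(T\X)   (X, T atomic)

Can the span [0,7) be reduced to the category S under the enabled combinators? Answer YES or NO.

PP/(NP/N) (NP/N)/S S\N (S/PP)\(S\N) S\S PP\S PP\(PP\S)
CKY chart[0,7] = {N/(N\PP), NP/(NP\PP), PP, PP/(PP\PP), PP/(S\S), S/(S\PP)}; S ∉ chart

NO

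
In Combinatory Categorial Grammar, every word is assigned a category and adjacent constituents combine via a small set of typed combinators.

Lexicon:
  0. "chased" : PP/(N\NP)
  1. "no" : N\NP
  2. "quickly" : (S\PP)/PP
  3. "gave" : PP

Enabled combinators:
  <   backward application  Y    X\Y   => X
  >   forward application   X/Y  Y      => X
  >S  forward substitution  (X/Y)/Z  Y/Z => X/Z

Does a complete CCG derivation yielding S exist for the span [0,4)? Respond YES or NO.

[0,4] S   <
  [0,2] PP   >
    [0,1] "chased" : PP/(N\NP)
    [1,2] "no" : N\NP
  [2,4] S\PP   >
    [2,3] "quickly" : (S\PP)/PP
    [3,4] "gave" : PP

YES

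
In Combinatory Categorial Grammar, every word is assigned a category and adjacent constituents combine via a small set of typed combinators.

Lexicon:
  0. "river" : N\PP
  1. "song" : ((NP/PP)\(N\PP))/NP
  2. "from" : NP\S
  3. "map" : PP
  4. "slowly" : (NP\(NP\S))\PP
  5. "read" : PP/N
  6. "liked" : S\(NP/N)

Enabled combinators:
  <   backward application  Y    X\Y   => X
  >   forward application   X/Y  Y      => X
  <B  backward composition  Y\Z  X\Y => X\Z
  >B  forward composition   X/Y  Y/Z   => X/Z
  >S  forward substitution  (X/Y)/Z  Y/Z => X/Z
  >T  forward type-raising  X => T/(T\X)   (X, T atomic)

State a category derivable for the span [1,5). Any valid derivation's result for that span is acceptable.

[0,7] S   <
  [0,6] NP/N   >B
    [0,5] NP/PP   <
      [0,1] "river" : N\PP
      [1,5] (NP/PP)\(N\PP)   >
        [1,2] "song" : ((NP/PP)\(N\PP))/NP
        [2,5] NP   <
          [2,3] "from" : NP\S
          [3,5] NP\(NP\S)   <
            [3,4] "map" : PP
            [4,5] "slowly" : (NP\(NP\S))\PP
    [5,6] "read" : PP/N
  [6,7] "liked" : S\(NP/N)

(NP/PP)\(N\PP)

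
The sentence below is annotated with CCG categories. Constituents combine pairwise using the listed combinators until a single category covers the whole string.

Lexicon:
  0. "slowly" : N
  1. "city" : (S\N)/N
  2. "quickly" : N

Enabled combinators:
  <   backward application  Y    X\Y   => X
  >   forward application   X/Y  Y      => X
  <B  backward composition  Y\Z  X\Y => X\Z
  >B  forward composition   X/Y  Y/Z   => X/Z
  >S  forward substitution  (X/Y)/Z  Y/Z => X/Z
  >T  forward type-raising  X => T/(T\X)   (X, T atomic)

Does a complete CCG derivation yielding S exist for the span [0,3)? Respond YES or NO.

YES

[0,3] S   <
  [0,1] "slowly" : N
  [1,3] S\N   >
    [1,2] "city" : (S\N)/N
    [2,3] "quickly" : N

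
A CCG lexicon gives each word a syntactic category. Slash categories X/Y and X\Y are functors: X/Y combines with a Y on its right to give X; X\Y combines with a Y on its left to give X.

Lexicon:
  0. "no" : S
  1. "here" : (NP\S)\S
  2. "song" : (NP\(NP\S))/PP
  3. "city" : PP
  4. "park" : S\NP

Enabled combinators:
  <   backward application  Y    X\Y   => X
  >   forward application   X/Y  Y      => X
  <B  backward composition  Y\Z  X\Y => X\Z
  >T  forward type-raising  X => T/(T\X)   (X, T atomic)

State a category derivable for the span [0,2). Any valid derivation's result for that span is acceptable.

[0,5] S   <
  [0,4] NP   <
    [0,2] NP\S   <
      [0,1] "no" : S
      [1,2] "here" : (NP\S)\S
    [2,4] NP\(NP\S)   >
      [2,3] "song" : (NP\(NP\S))/PP
      [3,4] "city" : PP
  [4,5] "park" : S\NP

NP\S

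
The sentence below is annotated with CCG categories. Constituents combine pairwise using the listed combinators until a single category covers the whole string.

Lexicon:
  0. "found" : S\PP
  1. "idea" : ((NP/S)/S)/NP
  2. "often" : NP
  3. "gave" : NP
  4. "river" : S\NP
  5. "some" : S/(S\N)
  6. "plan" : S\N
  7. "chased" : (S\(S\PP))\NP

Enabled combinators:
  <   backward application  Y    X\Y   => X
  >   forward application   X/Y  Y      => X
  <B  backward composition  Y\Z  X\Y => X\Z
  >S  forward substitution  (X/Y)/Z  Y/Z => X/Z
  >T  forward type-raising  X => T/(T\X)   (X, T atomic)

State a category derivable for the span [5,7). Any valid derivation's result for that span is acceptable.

S

[0,8] S   <
  [0,1] "found" : S\PP
  [1,8] S\(S\PP)   <
    [1,7] NP   >
      [1,5] NP/S   >
        [1,3] (NP/S)/S   >
          [1,2] "idea" : ((NP/S)/S)/NP
          [2,3] "often" : NP
        [3,5] S   <
          [3,4] "gave" : NP
          [4,5] "river" : S\NP
      [5,7] S   >
        [5,6] "some" : S/(S\N)
        [6,7] "plan" : S\N
    [7,8] "chased" : (S\(S\PP))\NP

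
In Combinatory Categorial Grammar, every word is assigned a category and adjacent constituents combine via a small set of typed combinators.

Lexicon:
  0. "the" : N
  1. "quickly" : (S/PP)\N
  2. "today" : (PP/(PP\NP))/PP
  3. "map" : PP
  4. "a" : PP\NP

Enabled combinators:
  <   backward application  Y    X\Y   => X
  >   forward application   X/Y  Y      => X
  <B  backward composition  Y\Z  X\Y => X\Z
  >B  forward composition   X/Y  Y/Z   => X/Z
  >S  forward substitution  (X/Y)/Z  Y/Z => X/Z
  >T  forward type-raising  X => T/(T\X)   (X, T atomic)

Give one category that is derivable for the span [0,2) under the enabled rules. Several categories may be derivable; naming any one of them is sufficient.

[0,5] S   >
  [0,2] S/PP   <
    [0,1] "the" : N
    [1,2] "quickly" : (S/PP)\N
  [2,5] PP   >
    [2,4] PP/(PP\NP)   >
      [2,3] "today" : (PP/(PP\NP))/PP
      [3,4] "map" : PP
    [4,5] "a" : PP\NP

S/PP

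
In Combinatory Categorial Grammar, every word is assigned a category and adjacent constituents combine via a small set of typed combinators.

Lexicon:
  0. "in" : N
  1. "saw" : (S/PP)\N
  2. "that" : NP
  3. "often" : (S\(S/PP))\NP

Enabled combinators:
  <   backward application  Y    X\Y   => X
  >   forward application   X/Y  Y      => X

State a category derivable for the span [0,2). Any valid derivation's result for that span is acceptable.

[0,4] S   <
  [0,2] S/PP   <
    [0,1] "in" : N
    [1,2] "saw" : (S/PP)\N
  [2,4] S\(S/PP)   <
    [2,3] "that" : NP
    [3,4] "often" : (S\(S/PP))\NP

S/PP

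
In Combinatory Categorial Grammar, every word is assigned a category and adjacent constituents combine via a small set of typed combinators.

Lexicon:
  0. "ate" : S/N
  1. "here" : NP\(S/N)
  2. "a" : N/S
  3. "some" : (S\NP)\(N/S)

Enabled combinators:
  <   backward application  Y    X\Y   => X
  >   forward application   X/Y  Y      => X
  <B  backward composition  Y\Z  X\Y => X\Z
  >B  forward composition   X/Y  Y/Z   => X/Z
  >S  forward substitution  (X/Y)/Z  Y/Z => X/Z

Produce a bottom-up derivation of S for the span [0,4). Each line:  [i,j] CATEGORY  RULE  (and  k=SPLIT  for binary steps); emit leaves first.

[0,4] S   <
  [0,2] NP   <
    [0,1] "ate" : S/N
    [1,2] "here" : NP\(S/N)
  [2,4] S\NP   <
    [2,3] "a" : N/S
    [3,4] "some" : (S\NP)\(N/S)

[0,1] S/N  lex  "ate"
[1,2] NP\(S/N)  lex  "here"
[0,2] NP  <  k=1
[2,3] N/S  lex  "a"
[3,4] (S\NP)\(N/S)  lex  "some"
[2,4] S\NP  <  k=3
[0,4] S  <  k=2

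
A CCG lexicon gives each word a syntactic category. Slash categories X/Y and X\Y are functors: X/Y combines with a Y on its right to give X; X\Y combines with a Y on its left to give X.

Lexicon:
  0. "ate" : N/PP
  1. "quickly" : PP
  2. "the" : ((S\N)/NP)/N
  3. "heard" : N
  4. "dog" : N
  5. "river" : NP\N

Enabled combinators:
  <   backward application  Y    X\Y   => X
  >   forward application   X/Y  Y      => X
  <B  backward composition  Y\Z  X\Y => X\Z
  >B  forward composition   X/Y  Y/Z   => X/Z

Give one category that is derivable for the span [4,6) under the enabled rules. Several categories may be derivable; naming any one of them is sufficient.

NP

[0,6] S   <
  [0,2] N   >
    [0,1] "ate" : N/PP
    [1,2] "quickly" : PP
  [2,6] S\N   >
    [2,4] (S\N)/NP   >
      [2,3] "the" : ((S\N)/NP)/N
      [3,4] "heard" : N
    [4,6] NP   <
      [4,5] "dog" : N
      [5,6] "river" : NP\N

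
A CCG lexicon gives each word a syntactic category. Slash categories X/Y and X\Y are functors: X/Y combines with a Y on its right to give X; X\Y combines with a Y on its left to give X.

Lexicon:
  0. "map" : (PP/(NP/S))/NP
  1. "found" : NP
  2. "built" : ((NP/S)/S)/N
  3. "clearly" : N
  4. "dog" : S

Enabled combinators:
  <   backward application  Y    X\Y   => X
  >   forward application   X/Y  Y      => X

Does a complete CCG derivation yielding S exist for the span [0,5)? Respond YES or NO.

(PP/(NP/S))/NP NP ((NP/S)/S)/N N S
CKY chart[0,5] = {PP}; S ∉ chart

NO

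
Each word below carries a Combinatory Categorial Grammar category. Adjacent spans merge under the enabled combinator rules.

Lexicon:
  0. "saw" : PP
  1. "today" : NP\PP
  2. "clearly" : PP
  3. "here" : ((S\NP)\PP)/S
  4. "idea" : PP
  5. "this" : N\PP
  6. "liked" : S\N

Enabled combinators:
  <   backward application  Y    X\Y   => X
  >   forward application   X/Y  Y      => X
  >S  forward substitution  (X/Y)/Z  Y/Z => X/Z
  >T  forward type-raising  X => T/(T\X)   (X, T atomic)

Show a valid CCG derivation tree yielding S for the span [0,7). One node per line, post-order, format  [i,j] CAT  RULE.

[0,1] PP  lex  "saw"
[1,2] NP\PP  lex  "today"
[0,2] NP  <  k=1
[2,3] PP  lex  "clearly"
[3,4] ((S\NP)\PP)/S  lex  "here"
[4,5] PP  lex  "idea"
[5,6] N\PP  lex  "this"
[4,6] N  <  k=5
[6,7] S\N  lex  "liked"
[4,7] S  <  k=6
[3,7] (S\NP)\PP  >  k=4
[2,7] S\NP  <  k=3
[0,7] S  <  k=2

[0,7] S   <
  [0,2] NP   <
    [0,1] "saw" : PP
    [1,2] "today" : NP\PP
  [2,7] S\NP   <
    [2,3] "clearly" : PP
    [3,7] (S\NP)\PP   >
      [3,4] "here" : ((S\NP)\PP)/S
      [4,7] S   <
        [4,6] N   <
          [4,5] "idea" : PP
          [5,6] "this" : N\PP
        [6,7] "liked" : S\N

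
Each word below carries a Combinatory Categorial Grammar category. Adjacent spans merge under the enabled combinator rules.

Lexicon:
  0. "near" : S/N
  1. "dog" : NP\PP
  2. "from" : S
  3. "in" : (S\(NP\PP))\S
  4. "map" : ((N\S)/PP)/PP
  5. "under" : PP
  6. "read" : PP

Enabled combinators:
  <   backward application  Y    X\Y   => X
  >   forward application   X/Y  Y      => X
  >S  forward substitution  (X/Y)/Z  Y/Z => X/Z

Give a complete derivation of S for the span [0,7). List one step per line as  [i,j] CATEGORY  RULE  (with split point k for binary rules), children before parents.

[0,7] S   >
  [0,1] "near" : S/N
  [1,7] N   <
    [1,4] S   <
      [1,2] "dog" : NP\PP
      [2,4] S\(NP\PP)   <
        [2,3] "from" : S
        [3,4] "in" : (S\(NP\PP))\S
    [4,7] N\S   >
      [4,6] (N\S)/PP   >
        [4,5] "map" : ((N\S)/PP)/PP
        [5,6] "under" : PP
      [6,7] "read" : PP

[0,1] S/N  lex  "near"
[1,2] NP\PP  lex  "dog"
[2,3] S  lex  "from"
[3,4] (S\(NP\PP))\S  lex  "in"
[2,4] S\(NP\PP)  <  k=3
[1,4] S  <  k=2
[4,5] ((N\S)/PP)/PP  lex  "map"
[5,6] PP  lex  "under"
[4,6] (N\S)/PP  >  k=5
[6,7] PP  lex  "read"
[4,7] N\S  >  k=6
[1,7] N  <  k=4
[0,7] S  >  k=1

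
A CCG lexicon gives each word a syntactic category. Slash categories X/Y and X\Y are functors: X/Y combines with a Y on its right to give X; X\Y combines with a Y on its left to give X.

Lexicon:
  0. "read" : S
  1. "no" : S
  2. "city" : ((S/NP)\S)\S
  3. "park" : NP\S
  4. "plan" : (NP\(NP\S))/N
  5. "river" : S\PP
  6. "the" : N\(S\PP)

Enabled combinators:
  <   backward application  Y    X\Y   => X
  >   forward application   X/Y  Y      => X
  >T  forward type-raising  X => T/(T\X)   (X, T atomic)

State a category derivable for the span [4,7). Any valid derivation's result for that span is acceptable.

NP\(NP\S)

[0,7] S   >
  [0,3] S/NP   <
    [0,1] "read" : S
    [1,3] (S/NP)\S   <
      [1,2] "no" : S
      [2,3] "city" : ((S/NP)\S)\S
  [3,7] NP   <
    [3,4] "park" : NP\S
    [4,7] NP\(NP\S)   >
      [4,5] "plan" : (NP\(NP\S))/N
      [5,7] N   <
        [5,6] "river" : S\PP
        [6,7] "the" : N\(S\PP)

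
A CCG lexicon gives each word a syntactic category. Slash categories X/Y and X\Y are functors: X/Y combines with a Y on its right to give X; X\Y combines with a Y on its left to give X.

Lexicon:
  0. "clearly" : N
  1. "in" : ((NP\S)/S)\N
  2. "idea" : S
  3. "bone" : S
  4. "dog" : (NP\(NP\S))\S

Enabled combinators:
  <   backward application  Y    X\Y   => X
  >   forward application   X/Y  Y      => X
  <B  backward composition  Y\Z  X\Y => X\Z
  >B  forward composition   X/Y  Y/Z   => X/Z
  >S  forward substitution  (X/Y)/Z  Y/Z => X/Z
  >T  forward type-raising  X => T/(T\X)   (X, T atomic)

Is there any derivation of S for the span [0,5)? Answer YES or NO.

NO

N ((NP\S)/S)\N S S (NP\(NP\S))\S
CKY chart[0,5] = {N/(N\NP), NP, NP/(NP\NP), PP/(PP\NP), S/(S\NP)}; S ∉ chart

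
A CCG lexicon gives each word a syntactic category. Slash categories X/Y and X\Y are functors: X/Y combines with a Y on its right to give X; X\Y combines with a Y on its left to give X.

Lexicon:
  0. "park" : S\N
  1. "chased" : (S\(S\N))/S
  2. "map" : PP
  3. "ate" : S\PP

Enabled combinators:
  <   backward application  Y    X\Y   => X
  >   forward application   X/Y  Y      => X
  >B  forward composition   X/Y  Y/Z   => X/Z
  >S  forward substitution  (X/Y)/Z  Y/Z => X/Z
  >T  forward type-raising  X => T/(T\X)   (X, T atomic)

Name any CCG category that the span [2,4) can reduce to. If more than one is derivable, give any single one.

S

[0,4] S   <
  [0,1] "park" : S\N
  [1,4] S\(S\N)   >
    [1,2] "chased" : (S\(S\N))/S
    [2,4] S   >
      [2,3] S/(S\PP)   >T
        [2,3] "map" : PP
      [3,4] "ate" : S\PP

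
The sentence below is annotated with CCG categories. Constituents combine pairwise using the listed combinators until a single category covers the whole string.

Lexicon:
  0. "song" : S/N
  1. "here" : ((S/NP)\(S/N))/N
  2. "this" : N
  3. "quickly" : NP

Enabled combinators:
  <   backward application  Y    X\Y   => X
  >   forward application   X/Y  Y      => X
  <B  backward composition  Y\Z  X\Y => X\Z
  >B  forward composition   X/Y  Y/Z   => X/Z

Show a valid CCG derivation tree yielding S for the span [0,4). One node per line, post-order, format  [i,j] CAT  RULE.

[0,1] S/N  lex  "song"
[1,2] ((S/NP)\(S/N))/N  lex  "here"
[2,3] N  lex  "this"
[1,3] (S/NP)\(S/N)  >  k=2
[0,3] S/NP  <  k=1
[3,4] NP  lex  "quickly"
[0,4] S  >  k=3

[0,4] S   >
  [0,3] S/NP   <
    [0,1] "song" : S/N
    [1,3] (S/NP)\(S/N)   >
      [1,2] "here" : ((S/NP)\(S/N))/N
      [2,3] "this" : N
  [3,4] "quickly" : NP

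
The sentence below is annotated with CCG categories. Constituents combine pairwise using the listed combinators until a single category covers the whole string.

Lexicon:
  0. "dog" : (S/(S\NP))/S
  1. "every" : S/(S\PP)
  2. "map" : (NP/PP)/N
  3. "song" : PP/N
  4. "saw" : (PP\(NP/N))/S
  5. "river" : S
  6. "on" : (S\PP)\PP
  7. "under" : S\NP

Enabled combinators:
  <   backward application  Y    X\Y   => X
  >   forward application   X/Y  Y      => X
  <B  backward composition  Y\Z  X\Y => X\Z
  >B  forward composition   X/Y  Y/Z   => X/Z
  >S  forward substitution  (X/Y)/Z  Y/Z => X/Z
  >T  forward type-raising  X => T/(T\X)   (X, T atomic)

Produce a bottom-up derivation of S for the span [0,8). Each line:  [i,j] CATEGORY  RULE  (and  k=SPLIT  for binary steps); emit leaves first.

[0,1] (S/(S\NP))/S  lex  "dog"
[1,2] S/(S\PP)  lex  "every"
[2,3] (NP/PP)/N  lex  "map"
[3,4] PP/N  lex  "song"
[2,4] NP/N  >S  k=3
[4,5] (PP\(NP/N))/S  lex  "saw"
[5,6] S  lex  "river"
[4,6] PP\(NP/N)  >  k=5
[2,6] PP  <  k=4
[6,7] (S\PP)\PP  lex  "on"
[2,7] S\PP  <  k=6
[1,7] S  >  k=2
[0,7] S/(S\NP)  >  k=1
[7,8] S\NP  lex  "under"
[0,8] S  >  k=7

[0,8] S   >
  [0,7] S/(S\NP)   >
    [0,1] "dog" : (S/(S\NP))/S
    [1,7] S   >
      [1,2] "every" : S/(S\PP)
      [2,7] S\PP   <
        [2,6] PP   <
          [2,4] NP/N   >S
            [2,3] "map" : (NP/PP)/N
            [3,4] "song" : PP/N
          [4,6] PP\(NP/N)   >
            [4,5] "saw" : (PP\(NP/N))/S
            [5,6] "river" : S
        [6,7] "on" : (S\PP)\PP
  [7,8] "under" : S\NP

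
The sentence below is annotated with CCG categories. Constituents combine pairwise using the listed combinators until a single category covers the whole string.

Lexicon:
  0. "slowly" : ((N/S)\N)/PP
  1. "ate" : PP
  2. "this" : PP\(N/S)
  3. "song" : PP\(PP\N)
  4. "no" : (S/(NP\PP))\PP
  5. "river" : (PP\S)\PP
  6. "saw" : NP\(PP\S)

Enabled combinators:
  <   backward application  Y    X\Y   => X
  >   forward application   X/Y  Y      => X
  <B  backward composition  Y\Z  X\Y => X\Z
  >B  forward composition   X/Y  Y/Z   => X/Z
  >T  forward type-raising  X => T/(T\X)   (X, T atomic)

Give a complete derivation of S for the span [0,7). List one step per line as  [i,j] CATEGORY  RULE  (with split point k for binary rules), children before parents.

[0,7] S   >
  [0,5] S/(NP\PP)   <
    [0,4] PP   <
      [0,3] PP\N   <B
        [0,2] (N/S)\N   >
          [0,1] "slowly" : ((N/S)\N)/PP
          [1,2] "ate" : PP
        [2,3] "this" : PP\(N/S)
      [3,4] "song" : PP\(PP\N)
    [4,5] "no" : (S/(NP\PP))\PP
  [5,7] NP\PP   <B
    [5,6] "river" : (PP\S)\PP
    [6,7] "saw" : NP\(PP\S)

[0,1] ((N/S)\N)/PP  lex  "slowly"
[1,2] PP  lex  "ate"
[0,2] (N/S)\N  >  k=1
[2,3] PP\(N/S)  lex  "this"
[0,3] PP\N  <B  k=2
[3,4] PP\(PP\N)  lex  "song"
[0,4] PP  <  k=3
[4,5] (S/(NP\PP))\PP  lex  "no"
[0,5] S/(NP\PP)  <  k=4
[5,6] (PP\S)\PP  lex  "river"
[6,7] NP\(PP\S)  lex  "saw"
[5,7] NP\PP  <B  k=6
[0,7] S  >  k=5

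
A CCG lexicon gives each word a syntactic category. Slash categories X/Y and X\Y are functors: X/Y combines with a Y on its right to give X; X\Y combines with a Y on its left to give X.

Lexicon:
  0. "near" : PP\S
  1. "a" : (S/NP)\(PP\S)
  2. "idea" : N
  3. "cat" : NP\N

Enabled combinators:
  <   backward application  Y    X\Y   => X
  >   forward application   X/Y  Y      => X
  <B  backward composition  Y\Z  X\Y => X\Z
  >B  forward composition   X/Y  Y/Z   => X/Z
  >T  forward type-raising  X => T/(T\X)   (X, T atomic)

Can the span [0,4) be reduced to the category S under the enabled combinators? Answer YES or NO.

[0,4] S   >
  [0,2] S/NP   <
    [0,1] "near" : PP\S
    [1,2] "a" : (S/NP)\(PP\S)
  [2,4] NP   <
    [2,3] "idea" : N
    [3,4] "cat" : NP\N

YES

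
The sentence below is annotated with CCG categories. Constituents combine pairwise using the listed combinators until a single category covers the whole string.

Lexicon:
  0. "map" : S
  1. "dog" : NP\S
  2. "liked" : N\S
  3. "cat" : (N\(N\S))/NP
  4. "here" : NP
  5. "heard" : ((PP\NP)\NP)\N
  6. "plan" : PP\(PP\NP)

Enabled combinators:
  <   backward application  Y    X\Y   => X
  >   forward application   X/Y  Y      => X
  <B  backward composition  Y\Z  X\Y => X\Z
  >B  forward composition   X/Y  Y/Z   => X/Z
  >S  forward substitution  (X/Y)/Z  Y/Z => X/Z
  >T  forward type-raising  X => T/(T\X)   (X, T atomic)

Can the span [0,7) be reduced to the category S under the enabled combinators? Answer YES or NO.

NO

S NP\S N\S (N\(N\S))/NP NP ((PP\NP)\NP)\N PP\(PP\NP)
CKY chart[0,7] = {N/(N\PP), NP/(NP\PP), PP, PP/(PP\PP), S/(S\PP)}; S ∉ chart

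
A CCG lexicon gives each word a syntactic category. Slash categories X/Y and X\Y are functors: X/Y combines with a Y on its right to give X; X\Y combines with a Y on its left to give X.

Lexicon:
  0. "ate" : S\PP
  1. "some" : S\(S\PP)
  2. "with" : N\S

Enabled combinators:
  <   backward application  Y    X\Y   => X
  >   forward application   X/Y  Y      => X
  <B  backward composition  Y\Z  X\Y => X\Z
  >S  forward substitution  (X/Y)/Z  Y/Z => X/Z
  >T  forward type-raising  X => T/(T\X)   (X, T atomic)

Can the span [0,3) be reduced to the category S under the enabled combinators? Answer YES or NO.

S\PP S\(S\PP) N\S
CKY chart[0,3] = {N, N/(N\N), NP/(NP\N), PP/(PP\N), S/(S\N)}; S ∉ chart

NO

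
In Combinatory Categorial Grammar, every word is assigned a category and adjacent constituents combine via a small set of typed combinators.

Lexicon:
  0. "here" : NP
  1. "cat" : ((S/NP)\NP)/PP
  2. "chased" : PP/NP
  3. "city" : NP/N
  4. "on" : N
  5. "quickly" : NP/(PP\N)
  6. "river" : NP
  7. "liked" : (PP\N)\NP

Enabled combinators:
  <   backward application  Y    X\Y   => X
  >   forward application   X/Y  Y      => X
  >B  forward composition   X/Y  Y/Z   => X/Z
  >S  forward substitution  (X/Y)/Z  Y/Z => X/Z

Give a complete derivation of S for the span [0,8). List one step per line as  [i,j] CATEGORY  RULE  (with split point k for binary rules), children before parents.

[0,1] NP  lex  "here"
[1,2] ((S/NP)\NP)/PP  lex  "cat"
[2,3] PP/NP  lex  "chased"
[3,4] NP/N  lex  "city"
[4,5] N  lex  "on"
[3,5] NP  >  k=4
[2,5] PP  >  k=3
[1,5] (S/NP)\NP  >  k=2
[0,5] S/NP  <  k=1
[5,6] NP/(PP\N)  lex  "quickly"
[6,7] NP  lex  "river"
[7,8] (PP\N)\NP  lex  "liked"
[6,8] PP\N  <  k=7
[5,8] NP  >  k=6
[0,8] S  >  k=5

[0,8] S   >
  [0,5] S/NP   <
    [0,1] "here" : NP
    [1,5] (S/NP)\NP   >
      [1,2] "cat" : ((S/NP)\NP)/PP
      [2,5] PP   >
        [2,3] "chased" : PP/NP
        [3,5] NP   >
          [3,4] "city" : NP/N
          [4,5] "on" : N
  [5,8] NP   >
    [5,6] "quickly" : NP/(PP\N)
    [6,8] PP\N   <
      [6,7] "river" : NP
      [7,8] "liked" : (PP\N)\NP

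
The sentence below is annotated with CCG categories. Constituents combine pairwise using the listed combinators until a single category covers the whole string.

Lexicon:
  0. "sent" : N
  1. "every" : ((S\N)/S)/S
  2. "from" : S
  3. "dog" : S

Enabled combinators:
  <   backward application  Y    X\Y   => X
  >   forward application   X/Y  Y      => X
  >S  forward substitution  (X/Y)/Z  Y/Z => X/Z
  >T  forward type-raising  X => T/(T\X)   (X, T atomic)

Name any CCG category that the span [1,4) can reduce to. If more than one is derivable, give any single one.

[0,4] S   <
  [0,1] "sent" : N
  [1,4] S\N   >
    [1,3] (S\N)/S   >
      [1,2] "every" : ((S\N)/S)/S
      [2,3] "from" : S
    [3,4] "dog" : S

S\N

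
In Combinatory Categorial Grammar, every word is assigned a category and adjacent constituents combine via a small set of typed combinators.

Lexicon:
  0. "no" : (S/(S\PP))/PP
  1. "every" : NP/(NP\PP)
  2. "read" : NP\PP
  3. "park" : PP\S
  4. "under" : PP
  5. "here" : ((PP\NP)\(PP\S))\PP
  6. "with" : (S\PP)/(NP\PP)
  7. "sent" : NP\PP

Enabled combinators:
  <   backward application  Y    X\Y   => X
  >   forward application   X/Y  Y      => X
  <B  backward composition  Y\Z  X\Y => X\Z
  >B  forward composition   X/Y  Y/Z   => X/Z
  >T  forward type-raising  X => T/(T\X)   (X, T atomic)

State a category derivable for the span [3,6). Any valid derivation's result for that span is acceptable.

[0,8] S   >
  [0,6] S/(S\PP)   >
    [0,1] "no" : (S/(S\PP))/PP
    [1,6] PP   <
      [1,3] NP   >
        [1,2] "every" : NP/(NP\PP)
        [2,3] "read" : NP\PP
      [3,6] PP\NP   <
        [3,4] "park" : PP\S
        [4,6] (PP\NP)\(PP\S)   <
          [4,5] "under" : PP
          [5,6] "here" : ((PP\NP)\(PP\S))\PP
  [6,8] S\PP   >
    [6,7] "with" : (S\PP)/(NP\PP)
    [7,8] "sent" : NP\PP

PP\NP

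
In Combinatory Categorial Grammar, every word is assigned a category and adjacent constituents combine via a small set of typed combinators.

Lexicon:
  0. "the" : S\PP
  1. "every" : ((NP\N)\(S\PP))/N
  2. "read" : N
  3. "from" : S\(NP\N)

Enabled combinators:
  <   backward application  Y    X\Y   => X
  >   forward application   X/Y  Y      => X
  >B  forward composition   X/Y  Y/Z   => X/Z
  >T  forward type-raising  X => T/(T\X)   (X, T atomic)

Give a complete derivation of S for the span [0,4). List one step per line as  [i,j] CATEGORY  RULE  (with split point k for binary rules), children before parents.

[0,4] S   <
  [0,3] NP\N   <
    [0,1] "the" : S\PP
    [1,3] (NP\N)\(S\PP)   >
      [1,2] "every" : ((NP\N)\(S\PP))/N
      [2,3] "read" : N
  [3,4] "from" : S\(NP\N)

[0,1] S\PP  lex  "the"
[1,2] ((NP\N)\(S\PP))/N  lex  "every"
[2,3] N  lex  "read"
[1,3] (NP\N)\(S\PP)  >  k=2
[0,3] NP\N  <  k=1
[3,4] S\(NP\N)  lex  "from"
[0,4] S  <  k=3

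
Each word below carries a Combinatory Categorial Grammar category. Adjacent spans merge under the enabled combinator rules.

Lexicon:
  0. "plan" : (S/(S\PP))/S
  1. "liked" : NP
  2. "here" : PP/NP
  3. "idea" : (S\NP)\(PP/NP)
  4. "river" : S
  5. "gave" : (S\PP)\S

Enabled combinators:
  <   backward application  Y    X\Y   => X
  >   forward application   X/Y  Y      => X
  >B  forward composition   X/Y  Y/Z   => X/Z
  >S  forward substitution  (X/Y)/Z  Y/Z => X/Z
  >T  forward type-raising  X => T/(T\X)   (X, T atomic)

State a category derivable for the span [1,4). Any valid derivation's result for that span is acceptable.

[0,6] S   >
  [0,4] S/(S\PP)   >
    [0,1] "plan" : (S/(S\PP))/S
    [1,4] S   <
      [1,2] "liked" : NP
      [2,4] S\NP   <
        [2,3] "here" : PP/NP
        [3,4] "idea" : (S\NP)\(PP/NP)
  [4,6] S\PP   <
    [4,5] "river" : S
    [5,6] "gave" : (S\PP)\S

S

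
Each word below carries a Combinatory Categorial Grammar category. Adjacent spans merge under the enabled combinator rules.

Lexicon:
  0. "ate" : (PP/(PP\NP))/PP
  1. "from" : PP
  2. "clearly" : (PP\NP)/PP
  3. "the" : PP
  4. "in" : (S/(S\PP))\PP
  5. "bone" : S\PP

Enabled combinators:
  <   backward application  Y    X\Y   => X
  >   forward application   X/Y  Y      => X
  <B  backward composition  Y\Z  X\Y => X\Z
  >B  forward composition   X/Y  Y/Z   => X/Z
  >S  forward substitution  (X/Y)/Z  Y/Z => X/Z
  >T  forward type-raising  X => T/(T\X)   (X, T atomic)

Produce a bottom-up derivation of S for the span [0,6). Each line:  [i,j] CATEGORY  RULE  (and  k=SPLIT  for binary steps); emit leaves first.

[0,1] (PP/(PP\NP))/PP  lex  "ate"
[1,2] PP  lex  "from"
[0,2] PP/(PP\NP)  >  k=1
[2,3] (PP\NP)/PP  lex  "clearly"
[3,4] PP  lex  "the"
[2,4] PP\NP  >  k=3
[0,4] PP  >  k=2
[4,5] (S/(S\PP))\PP  lex  "in"
[0,5] S/(S\PP)  <  k=4
[5,6] S\PP  lex  "bone"
[0,6] S  >  k=5

[0,6] S   >
  [0,5] S/(S\PP)   <
    [0,4] PP   >
      [0,2] PP/(PP\NP)   >
        [0,1] "ate" : (PP/(PP\NP))/PP
        [1,2] "from" : PP
      [2,4] PP\NP   >
        [2,3] "clearly" : (PP\NP)/PP
        [3,4] "the" : PP
    [4,5] "in" : (S/(S\PP))\PP
  [5,6] "bone" : S\PP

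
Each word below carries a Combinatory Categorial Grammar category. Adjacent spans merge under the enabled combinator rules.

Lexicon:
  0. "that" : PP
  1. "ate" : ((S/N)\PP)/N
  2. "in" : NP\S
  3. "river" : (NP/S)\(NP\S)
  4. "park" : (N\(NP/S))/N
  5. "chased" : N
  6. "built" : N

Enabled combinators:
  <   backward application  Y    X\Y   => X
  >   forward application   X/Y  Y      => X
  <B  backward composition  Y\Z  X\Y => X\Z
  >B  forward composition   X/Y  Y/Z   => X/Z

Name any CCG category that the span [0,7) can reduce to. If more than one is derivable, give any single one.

[0,7] S   >
  [0,6] S/N   <
    [0,1] "that" : PP
    [1,6] (S/N)\PP   >
      [1,2] "ate" : ((S/N)\PP)/N
      [2,6] N   <
        [2,4] NP/S   <
          [2,3] "in" : NP\S
          [3,4] "river" : (NP/S)\(NP\S)
        [4,6] N\(NP/S)   >
          [4,5] "park" : (N\(NP/S))/N
          [5,6] "chased" : N
  [6,7] "built" : N

S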